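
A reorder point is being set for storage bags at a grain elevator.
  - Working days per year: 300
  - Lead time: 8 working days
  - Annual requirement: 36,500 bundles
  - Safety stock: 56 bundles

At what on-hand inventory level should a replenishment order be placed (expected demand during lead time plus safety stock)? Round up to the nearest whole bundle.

Daily demand d = 36,500 / 300 = 121.667 bundles/day
Demand during lead time = 121.667 × 8 = 973.33
Reorder point = 973.33 + 56 = 1,029.33 → round up

1,030 bundles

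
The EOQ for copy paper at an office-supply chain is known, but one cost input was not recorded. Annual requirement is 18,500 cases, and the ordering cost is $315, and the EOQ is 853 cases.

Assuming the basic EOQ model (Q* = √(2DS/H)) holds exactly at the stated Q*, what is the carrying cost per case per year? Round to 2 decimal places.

EOQ relation: Q² = 2DS/H, so rearrange for the unknown.
H = 2DS / Q² = 2 × 18,500 × 315 / 853² = 16.0182

$16.02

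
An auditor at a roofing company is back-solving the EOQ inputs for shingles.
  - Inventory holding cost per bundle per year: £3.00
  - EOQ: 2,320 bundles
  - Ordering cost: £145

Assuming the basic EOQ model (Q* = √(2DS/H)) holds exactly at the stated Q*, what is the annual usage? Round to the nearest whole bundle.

EOQ relation: Q² = 2DS/H, so rearrange for the unknown.
D = Q²H / (2S) = 2,320² × 3 / (2 × 145) = 55,680.00

55,680 bundles per year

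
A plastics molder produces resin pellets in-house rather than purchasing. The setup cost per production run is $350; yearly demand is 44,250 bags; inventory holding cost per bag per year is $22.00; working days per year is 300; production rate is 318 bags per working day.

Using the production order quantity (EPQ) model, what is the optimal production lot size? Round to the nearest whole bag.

Daily demand d = 44,250/300 = 147.500; p = 318; 1 − d/p = 0.53616
EPQ = √(2DS / (H(1 − d/p)))
    = √(2 × 44,250 × 350 / (22 × 0.53616)) ≈ 1,620.49

1,620 bags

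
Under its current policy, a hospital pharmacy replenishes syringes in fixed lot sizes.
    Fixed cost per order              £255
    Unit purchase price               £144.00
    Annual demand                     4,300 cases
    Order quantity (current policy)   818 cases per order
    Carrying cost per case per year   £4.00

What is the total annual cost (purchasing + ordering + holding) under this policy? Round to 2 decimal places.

Ordering: D/Q × S = 4,300/818 × £255 = £1,340.46
Holding:  Q/2 × H = 818/2 × £4 = £1,636.00
Purchase cost = D·C = 4,300 × 144 = £619,200.00
Total = £1,340.46 + £1,636.00 + £619,200.00 = £622,176.46

£622,176.46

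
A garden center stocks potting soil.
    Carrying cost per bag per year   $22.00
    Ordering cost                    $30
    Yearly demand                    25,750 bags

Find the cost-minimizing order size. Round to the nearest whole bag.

265 bags

Optimal lot size Q* = (2 × 25,750 × $30 / $22)^½ ≈ 265.00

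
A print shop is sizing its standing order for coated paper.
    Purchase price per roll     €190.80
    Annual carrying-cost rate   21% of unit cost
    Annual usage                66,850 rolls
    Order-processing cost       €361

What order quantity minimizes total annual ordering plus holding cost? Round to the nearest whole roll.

Holding cost per roll per year: H = 21% × €190.8 = €40.0680
EOQ = √(2DS/H) = √(2 × 66,850 × 361 / 40.068)
    = √(1,204,594.69) ≈ 1,097.54

1,098 rolls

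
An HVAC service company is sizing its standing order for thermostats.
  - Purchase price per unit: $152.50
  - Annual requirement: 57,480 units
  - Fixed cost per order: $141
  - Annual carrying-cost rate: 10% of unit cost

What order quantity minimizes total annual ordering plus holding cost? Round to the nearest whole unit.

Carrying cost H = $152.5 × 10% = $15.2500/unit/yr
Q* = √(2·D·S / H) = √(2·57,480·141 / 15.25) = √1,062,908.9 ≈ 1,030.97

1,031 units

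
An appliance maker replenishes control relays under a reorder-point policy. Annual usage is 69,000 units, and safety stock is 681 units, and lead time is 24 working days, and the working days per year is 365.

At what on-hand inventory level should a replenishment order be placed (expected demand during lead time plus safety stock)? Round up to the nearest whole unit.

5,218 units

Daily demand d = 69,000 / 365 = 189.041 units/day
Demand during lead time = 189.041 × 24 = 4,536.99
Reorder point = 4,536.99 + 681 = 5,217.99 → round up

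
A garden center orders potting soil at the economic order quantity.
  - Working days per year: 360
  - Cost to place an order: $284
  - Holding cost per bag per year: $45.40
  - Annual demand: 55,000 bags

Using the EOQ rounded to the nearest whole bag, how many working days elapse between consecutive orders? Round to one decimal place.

Q* = √(2·D·S / H) = √(2·55,000·284 / 45.4) = √688,105.7 ≈ 829.52 → Q = 830 bags
T = Q/D × 360 days = 830/55,000 × 360 = 5.433 days

5.4 days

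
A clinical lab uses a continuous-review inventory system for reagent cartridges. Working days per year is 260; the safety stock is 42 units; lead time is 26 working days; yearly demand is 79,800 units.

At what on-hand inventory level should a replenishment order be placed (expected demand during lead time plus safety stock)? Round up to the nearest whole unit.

8,022 units

Daily demand d = 79,800 / 260 = 306.923 units/day
Demand during lead time = 306.923 × 26 = 7,980.00
Reorder point = 7,980.00 + 42 = 8,022.00 → round up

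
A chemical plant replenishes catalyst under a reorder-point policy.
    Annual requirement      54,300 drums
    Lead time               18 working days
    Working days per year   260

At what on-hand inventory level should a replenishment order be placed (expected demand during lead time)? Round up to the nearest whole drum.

Daily demand d = 54,300 / 260 = 208.846 drums/day
Demand during lead time = 208.846 × 18 = 3,759.23
Reorder point = 3,759.23 → round up

3,760 drums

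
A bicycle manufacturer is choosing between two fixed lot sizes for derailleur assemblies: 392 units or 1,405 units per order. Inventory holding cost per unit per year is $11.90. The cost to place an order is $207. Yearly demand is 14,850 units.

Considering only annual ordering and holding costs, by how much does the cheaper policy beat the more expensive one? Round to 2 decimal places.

TC(Q) = (D/Q)S + (Q/2)H
TC(392) = (14,850/392)×207 + (392/2)×11.9 = $10,174.11
TC(1,405) = (14,850/1,405)×207 + (1,405/2)×11.9 = $10,547.61
Lots of 392 are cheaper by $373.51.

$373.51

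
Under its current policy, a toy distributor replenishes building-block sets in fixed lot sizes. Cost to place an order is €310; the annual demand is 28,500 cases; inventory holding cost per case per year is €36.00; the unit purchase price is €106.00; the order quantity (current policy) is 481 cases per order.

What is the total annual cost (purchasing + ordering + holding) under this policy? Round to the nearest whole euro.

€3,048,026

Orders/yr = 28,500/481 = 59.252; ordering cost = 59.252 × €310 = €18,367.98
Average inventory = 481/2 = 240.5; holding cost = 240.5 × €36 = €8,658.00
Purchase cost = D·C = 28,500 × 106 = €3,021,000.00
Total = €18,367.98 + €8,658.00 + €3,021,000.00 = €3,048,025.98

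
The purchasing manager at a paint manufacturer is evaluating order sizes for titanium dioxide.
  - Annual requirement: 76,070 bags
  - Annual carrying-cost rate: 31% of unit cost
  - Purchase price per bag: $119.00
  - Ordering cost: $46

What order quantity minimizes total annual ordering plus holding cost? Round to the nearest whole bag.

Holding cost per bag per year: H = 31% × $119 = $36.8900
2DS/H = 2·76,070·46/36.89 = 189,711.03
EOQ = √189,711.03 ≈ 435.56

436 bags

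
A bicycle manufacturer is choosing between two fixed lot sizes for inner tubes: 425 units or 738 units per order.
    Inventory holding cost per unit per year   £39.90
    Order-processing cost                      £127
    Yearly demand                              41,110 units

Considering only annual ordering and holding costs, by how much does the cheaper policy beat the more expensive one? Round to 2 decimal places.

£1,034.20

For each Q, cost = (D/Q)·S + (Q/2)·H.
TC(425) = (41,110/425)×127 + (425/2)×39.9 = £20,763.39
TC(738) = (41,110/738)×127 + (738/2)×39.9 = £21,797.59
Cheaper: Q = 425.  Difference = £1,034.20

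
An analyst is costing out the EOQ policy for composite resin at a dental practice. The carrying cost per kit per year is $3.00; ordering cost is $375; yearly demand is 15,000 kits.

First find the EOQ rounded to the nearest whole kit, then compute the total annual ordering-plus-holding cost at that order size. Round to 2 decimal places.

Q* = √(2·D·S / H) = √(2·15,000·375 / 3) = √3,750,000.0 ≈ 1,936.49 → Q = 1,936 kits
Orders/yr = 15,000/1,936 = 7.748; ordering cost = 7.748 × $375 = $2,905.48
Average inventory = 1,936/2 = 968; holding cost = 968 × $3 = $2,904.00
Total = $2,905.48 + $2,904.00 = $5,809.48

$5,809.48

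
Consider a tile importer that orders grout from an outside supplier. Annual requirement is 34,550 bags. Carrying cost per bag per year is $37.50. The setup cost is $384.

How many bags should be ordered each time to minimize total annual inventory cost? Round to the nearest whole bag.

841 bags

Optimal lot size Q* = (2 × 34,550 × $384 / $37.5)^½ ≈ 841.18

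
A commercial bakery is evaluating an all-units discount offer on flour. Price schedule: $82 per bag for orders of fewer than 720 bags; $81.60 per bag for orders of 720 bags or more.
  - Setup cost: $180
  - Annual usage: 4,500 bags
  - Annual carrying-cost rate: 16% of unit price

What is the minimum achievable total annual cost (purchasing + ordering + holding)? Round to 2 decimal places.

$373,025.16

H₁ = 16%×$82 = $13.1200;  H₂ = 16%×$81.60 = $13.0560
EOQ₁ = √(2×4,500×180/13.1200) = 351.39  (< 720, feasible at tier 1)
EOQ₂ = √(2×4,500×180/13.0560) = 352.25  (< 720 → use Q = 720 at tier-2 price)
TC(tier 1 (EOQ₁), Q≈351.4) = $373,610.25
TC(tier 2, Q≈720.0) = $373,025.16
Minimum at tier 2: $373,025.16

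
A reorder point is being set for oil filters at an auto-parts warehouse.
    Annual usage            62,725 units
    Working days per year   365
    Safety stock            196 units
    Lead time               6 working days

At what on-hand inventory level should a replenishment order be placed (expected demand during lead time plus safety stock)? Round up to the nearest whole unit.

1,228 units

Daily demand d = 62,725 / 365 = 171.849 units/day
Demand during lead time = 171.849 × 6 = 1,031.10
Reorder point = 1,031.10 + 196 = 1,227.10 → round up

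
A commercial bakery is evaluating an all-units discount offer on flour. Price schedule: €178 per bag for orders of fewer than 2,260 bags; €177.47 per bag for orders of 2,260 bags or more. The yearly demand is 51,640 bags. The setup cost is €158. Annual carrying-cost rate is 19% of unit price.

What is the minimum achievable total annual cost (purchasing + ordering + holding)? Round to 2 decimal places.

€9,206,263.84

H₁ = 19%×€178 = €33.8200;  H₂ = 19%×€177.47 = €33.7193
EOQ₁ = √(2×51,640×158/33.8200) = 694.62  (< 2,260, feasible at tier 1)
EOQ₂ = √(2×51,640×158/33.7193) = 695.66  (< 2,260 → use Q = 2,260 at tier-2 price)
TC(tier 1 (EOQ₁), Q≈694.6) = €9,215,412.19
TC(tier 2, Q≈2,260.0) = €9,206,263.84
Minimum at tier 2: €9,206,263.84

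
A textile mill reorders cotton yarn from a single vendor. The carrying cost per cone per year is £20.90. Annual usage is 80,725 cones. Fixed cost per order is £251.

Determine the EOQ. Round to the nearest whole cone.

EOQ = √(2DS/H) = √(2 × 80,725 × 251 / 20.9)
    = √(1,938,944.98) ≈ 1,392.46

1,392 cones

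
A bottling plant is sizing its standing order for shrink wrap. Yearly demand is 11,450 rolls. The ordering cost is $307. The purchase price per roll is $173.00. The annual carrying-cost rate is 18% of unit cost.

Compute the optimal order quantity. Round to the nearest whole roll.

H = i·C = 0.18 × $173 = $31.1400 per roll-year
EOQ = √(2DS/H) = √(2 × 11,450 × 307 / 31.14)
    = √(225,764.29) ≈ 475.15

475 rolls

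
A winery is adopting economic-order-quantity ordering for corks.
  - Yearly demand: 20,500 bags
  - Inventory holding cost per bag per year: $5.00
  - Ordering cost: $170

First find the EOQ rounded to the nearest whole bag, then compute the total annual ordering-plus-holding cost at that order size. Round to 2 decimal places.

$5,903.39

Q* = √(2·D·S / H) = √(2·20,500·170 / 5) = √1,394,000.0 ≈ 1,180.68 → Q = 1,181 bags
Ordering: D/Q × S = 20,500/1,181 × $170 = $2,950.89
Holding:  Q/2 × H = 1,181/2 × $5 = $2,952.50
Total = $2,950.89 + $2,952.50 = $5,903.39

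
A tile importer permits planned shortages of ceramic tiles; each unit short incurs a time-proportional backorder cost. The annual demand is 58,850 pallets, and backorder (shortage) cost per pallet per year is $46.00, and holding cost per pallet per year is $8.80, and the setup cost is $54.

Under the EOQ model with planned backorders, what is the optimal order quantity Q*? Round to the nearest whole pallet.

Basic EOQ = √(2·58,850·54/8.8) = 849.853
Backorder adjustment √((H+b)/b) = √((8.8+46)/46) = 1.0915
Q* = 849.853 × 1.0915 ≈ 927.59

928 pallets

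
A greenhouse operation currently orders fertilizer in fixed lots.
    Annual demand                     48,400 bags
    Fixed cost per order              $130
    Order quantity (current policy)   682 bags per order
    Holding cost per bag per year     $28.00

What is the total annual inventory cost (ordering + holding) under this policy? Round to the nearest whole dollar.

$18,774

Ordering: D/Q × S = 48,400/682 × $130 = $9,225.81
Holding:  Q/2 × H = 682/2 × $28 = $9,548.00
Total = $9,225.81 + $9,548.00 = $18,773.81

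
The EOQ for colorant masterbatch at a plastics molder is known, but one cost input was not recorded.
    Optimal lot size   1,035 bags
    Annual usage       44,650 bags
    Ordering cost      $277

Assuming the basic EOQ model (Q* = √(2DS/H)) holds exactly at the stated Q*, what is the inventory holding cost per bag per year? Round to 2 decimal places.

$23.09

EOQ relation: Q² = 2DS/H, so rearrange for the unknown.
H = 2DS / Q² = 2 × 44,650 × 277 / 1,035² = 23.0914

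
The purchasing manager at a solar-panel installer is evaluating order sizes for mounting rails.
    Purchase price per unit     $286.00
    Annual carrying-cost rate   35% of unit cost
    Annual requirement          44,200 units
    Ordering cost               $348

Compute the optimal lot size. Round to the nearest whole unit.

554 units

H = i·C = 0.35 × $286 = $100.1000 per unit-year
EOQ = √(2DS/H) = √(2 × 44,200 × 348 / 100.1)
    = √(307,324.68) ≈ 554.37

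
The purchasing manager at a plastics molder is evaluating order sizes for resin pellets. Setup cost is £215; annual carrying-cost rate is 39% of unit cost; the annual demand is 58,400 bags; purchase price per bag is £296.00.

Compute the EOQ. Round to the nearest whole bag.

H = i·C = 0.39 × £296 = £115.4400 per bag-year
2DS/H = 2·58,400·215/115.44 = 217,532.92
EOQ = √217,532.92 ≈ 466.40

466 bags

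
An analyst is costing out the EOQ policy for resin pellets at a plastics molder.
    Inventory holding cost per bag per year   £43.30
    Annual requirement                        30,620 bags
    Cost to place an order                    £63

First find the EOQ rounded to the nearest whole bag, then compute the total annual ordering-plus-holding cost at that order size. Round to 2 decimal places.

£12,925.06

Q* = √(2·D·S / H) = √(2·30,620·63 / 43.3) = √89,102.1 ≈ 298.50 → Q = 298 bags
Annual ordering cost = (D/Q)·S = (30,620/298) × 63 = £6,473.36
Annual holding cost  = (Q/2)·H = (298/2) × 43.3 = £6,451.70
Total = £6,473.36 + £6,451.70 = £12,925.06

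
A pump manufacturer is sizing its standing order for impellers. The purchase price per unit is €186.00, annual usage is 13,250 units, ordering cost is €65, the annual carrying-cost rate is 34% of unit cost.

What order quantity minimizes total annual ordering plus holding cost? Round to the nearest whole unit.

165 units

Carrying cost H = €186 × 34% = €63.2400/unit/yr
2DS/H = 2·13,250·65/63.24 = 27,237.51
EOQ = √27,237.51 ≈ 165.04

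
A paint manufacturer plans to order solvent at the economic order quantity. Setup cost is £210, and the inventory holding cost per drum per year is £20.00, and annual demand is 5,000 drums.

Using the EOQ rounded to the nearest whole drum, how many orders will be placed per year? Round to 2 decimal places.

15.43 orders per year

EOQ = √(2DS/H) = √(2 × 5,000 × 210 / 20)
    = √(105,000.00) ≈ 324.04 → Q = 324
Orders per year = D/Q = 5,000 / 324 = 15.432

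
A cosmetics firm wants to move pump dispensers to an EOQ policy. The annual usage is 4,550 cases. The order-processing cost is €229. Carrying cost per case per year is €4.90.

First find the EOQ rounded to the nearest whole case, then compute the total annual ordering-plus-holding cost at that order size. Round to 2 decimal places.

€3,195.48

Optimal lot size Q* = (2 × 4,550 × €229 / €4.9)^½ ≈ 652.14 → Q = 652 cases
Ordering: D/Q × S = 4,550/652 × €229 = €1,598.08
Holding:  Q/2 × H = 652/2 × €4.9 = €1,597.40
Total = €1,598.08 + €1,597.40 = €3,195.48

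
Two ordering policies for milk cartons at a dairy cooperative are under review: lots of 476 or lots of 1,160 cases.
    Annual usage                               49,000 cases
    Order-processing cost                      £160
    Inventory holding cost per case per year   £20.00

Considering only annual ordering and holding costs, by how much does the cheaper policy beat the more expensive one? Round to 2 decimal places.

£2,871.97

Annual cost at Q: ordering D·S/Q plus holding Q·H/2.
TC(476) = (49,000/476)×160 + (476/2)×20 = £21,230.59
TC(1,160) = (49,000/1,160)×160 + (1,160/2)×20 = £18,358.62
Lots of 1,160 are cheaper by £2,871.97.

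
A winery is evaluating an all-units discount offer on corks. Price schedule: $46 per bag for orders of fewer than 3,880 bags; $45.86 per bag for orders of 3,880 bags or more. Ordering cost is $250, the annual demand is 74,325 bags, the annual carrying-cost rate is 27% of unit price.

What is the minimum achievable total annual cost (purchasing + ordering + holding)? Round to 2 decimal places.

$3,437,354.95

H₁ = 27%×$46 = $12.4200;  H₂ = 27%×$45.86 = $12.3822
EOQ₁ = √(2×74,325×250/12.4200) = 1,729.78  (< 3,880, feasible at tier 1)
EOQ₂ = √(2×74,325×250/12.3822) = 1,732.42  (< 3,880 → use Q = 3,880 at tier-2 price)
TC(tier 1 (EOQ₁), Q≈1,729.8) = $3,440,433.91
TC(tier 2, Q≈3,880.0) = $3,437,354.95
Minimum at tier 2: $3,437,354.95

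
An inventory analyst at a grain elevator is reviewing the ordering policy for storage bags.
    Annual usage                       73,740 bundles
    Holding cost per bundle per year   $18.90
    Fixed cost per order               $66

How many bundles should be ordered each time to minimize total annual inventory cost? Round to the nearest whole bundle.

Q* = √(2·D·S / H) = √(2·73,740·66 / 18.9) = √515,009.5 ≈ 717.64

718 bundles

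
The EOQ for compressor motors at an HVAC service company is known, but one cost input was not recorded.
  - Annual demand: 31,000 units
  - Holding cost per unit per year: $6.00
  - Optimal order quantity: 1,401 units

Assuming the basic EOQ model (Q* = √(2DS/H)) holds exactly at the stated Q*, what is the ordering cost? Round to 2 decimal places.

EOQ relation: Q² = 2DS/H, so rearrange for the unknown.
S = Q²H / (2D) = 1,401² × 6 / (2 × 31,000) = 189.9485

$189.95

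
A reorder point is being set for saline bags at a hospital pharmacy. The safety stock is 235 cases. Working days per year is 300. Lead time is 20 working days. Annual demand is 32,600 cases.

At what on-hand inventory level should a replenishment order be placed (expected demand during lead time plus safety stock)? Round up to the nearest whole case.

2,409 cases

Daily demand d = 32,600 / 300 = 108.667 cases/day
Demand during lead time = 108.667 × 20 = 2,173.33
Reorder point = 2,173.33 + 235 = 2,408.33 → round up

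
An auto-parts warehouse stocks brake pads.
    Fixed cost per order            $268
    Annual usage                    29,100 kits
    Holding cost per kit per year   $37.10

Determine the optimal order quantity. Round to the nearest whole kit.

Optimal lot size Q* = (2 × 29,100 × $268 / $37.1)^½ ≈ 648.40

648 kits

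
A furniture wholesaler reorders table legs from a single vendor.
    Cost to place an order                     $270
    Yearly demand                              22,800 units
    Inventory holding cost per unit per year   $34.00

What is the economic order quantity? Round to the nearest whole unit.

2DS/H = 2·22,800·270/34 = 362,117.65
EOQ = √362,117.65 ≈ 601.76

602 units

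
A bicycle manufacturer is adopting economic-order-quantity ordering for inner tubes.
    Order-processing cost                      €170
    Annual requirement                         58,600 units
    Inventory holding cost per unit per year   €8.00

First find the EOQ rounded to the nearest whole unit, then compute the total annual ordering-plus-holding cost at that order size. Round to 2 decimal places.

€12,625.05

2DS/H = 2·58,600·170/8 = 2,490,500.00
EOQ = √2,490,500.00 ≈ 1,578.13 → Q = 1,578 units
Annual ordering cost = (D/Q)·S = (58,600/1,578) × 170 = €6,313.05
Annual holding cost  = (Q/2)·H = (1,578/2) × 8 = €6,312.00
Total = €6,313.05 + €6,312.00 = €12,625.05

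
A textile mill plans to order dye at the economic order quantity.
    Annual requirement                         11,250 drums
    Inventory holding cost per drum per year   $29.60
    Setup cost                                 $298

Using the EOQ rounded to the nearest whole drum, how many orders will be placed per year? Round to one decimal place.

Optimal lot size Q* = (2 × 11,250 × $298 / $29.6)^½ ≈ 475.94 → Q = 476
Orders per year = D/Q = 11,250 / 476 = 23.634

23.6 orders per year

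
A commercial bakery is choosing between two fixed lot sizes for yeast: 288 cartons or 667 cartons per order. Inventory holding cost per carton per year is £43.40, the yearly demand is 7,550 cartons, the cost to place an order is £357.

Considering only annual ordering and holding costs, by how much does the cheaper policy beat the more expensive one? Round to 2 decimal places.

For each Q, cost = (D/Q)·S + (Q/2)·H.
TC(288) = (7,550/288)×357 + (288/2)×43.4 = £15,608.45
TC(667) = (7,550/667)×357 + (667/2)×43.4 = £18,514.90
|ΔTC| = |£15,608.45 − £18,514.90| = £2,906.45

£2,906.45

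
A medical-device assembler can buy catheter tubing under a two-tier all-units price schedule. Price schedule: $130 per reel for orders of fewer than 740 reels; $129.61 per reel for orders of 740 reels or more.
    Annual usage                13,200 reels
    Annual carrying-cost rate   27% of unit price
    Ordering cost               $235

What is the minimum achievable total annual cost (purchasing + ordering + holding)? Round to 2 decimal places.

$1,727,991.93

H₁ = 27%×$130 = $35.1000;  H₂ = 27%×$129.61 = $34.9947
EOQ₁ = √(2×13,200×235/35.1000) = 420.42  (< 740, feasible at tier 1)
EOQ₂ = √(2×13,200×235/34.9947) = 421.05  (< 740 → use Q = 740 at tier-2 price)
TC(tier 1 (EOQ₁), Q≈420.4) = $1,730,756.71
TC(tier 2, Q≈740.0) = $1,727,991.93
Minimum at tier 2: $1,727,991.93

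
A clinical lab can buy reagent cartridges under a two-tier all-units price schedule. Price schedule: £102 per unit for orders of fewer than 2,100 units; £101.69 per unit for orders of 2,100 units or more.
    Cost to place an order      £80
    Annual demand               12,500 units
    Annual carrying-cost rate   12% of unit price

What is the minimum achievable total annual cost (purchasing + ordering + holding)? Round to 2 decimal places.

H₁ = 12%×£102 = £12.2400;  H₂ = 12%×£101.69 = £12.2028
EOQ₁ = √(2×12,500×80/12.2400) = 404.23  (< 2,100, feasible at tier 1)
EOQ₂ = √(2×12,500×80/12.2028) = 404.84  (< 2,100 → use Q = 2,100 at tier-2 price)
TC(tier 1 (EOQ₁), Q≈404.2) = £1,279,947.73
TC(tier 2, Q≈2,100.0) = £1,284,414.13
Minimum at tier 1 (EOQ₁): £1,279,947.73

£1,279,947.73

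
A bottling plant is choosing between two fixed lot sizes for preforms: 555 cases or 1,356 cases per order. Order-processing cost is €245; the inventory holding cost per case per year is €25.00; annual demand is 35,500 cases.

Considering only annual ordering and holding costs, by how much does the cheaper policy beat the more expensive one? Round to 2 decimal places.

TC(Q) = (D/Q)S + (Q/2)H
TC(555) = (35,500/555)×245 + (555/2)×25 = €22,608.67
TC(1,356) = (35,500/1,356)×245 + (1,356/2)×25 = €23,364.09
Cheaper: Q = 555.  Difference = €755.41

€755.41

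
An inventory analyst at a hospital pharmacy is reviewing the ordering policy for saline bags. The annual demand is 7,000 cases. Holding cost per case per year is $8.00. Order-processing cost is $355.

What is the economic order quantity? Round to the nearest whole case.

788 cases

Optimal lot size Q* = (2 × 7,000 × $355 / $8)^½ ≈ 788.19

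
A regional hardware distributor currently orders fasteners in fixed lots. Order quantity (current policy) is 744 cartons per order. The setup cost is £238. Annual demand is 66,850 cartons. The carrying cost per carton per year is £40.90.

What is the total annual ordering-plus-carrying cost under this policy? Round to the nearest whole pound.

£36,600

Annual ordering cost = (D/Q)·S = (66,850/744) × 238 = £21,384.81
Annual holding cost  = (Q/2)·H = (744/2) × 40.9 = £15,214.80
Total = £21,384.81 + £15,214.80 = £36,599.61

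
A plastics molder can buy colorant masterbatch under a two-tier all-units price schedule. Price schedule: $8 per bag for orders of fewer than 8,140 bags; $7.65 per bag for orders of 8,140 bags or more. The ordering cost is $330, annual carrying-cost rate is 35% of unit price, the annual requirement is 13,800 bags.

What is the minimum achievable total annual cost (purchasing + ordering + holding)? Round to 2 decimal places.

$115,449.99

H₁ = 35%×$8 = $2.8000;  H₂ = 35%×$7.65 = $2.6775
EOQ₁ = √(2×13,800×330/2.8000) = 1,803.57  (< 8,140, feasible at tier 1)
EOQ₂ = √(2×13,800×330/2.6775) = 1,844.36  (< 8,140 → use Q = 8,140 at tier-2 price)
TC(tier 1 (EOQ₁), Q≈1,803.6) = $115,449.99
TC(tier 2, Q≈8,140.0) = $117,026.88
Minimum at tier 1 (EOQ₁): $115,449.99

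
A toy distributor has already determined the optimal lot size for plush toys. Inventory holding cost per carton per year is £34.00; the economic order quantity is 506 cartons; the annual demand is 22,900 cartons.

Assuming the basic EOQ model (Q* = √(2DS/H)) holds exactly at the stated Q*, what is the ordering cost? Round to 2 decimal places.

EOQ relation: Q² = 2DS/H, so rearrange for the unknown.
S = Q²H / (2D) = 506² × 34 / (2 × 22,900) = 190.0704

£190.07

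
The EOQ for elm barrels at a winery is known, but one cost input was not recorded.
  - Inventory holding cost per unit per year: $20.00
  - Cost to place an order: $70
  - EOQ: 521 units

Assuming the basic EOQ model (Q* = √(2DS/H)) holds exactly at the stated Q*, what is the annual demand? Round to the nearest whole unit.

From Q* = √(2DS/H) ⇒ Q*² = 2DS/H.
D = Q²H / (2S) = 521² × 20 / (2 × 70) = 38,777.29

38,777 units per year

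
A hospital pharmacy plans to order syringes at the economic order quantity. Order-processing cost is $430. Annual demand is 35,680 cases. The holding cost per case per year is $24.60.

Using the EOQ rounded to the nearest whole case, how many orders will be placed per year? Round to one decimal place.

Q* = √(2·D·S / H) = √(2·35,680·430 / 24.6) = √1,247,349.6 ≈ 1,116.85 → Q = 1,117
Orders per year = D/Q = 35,680 / 1,117 = 31.943

31.9 orders per year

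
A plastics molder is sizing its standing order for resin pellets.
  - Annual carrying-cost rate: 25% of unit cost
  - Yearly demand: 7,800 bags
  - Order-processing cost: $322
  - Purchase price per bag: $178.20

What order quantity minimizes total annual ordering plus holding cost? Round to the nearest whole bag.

336 bags

Holding cost per bag per year: H = 25% × $178.2 = $44.5500
2DS/H = 2·7,800·322/44.55 = 112,754.21
EOQ = √112,754.21 ≈ 335.79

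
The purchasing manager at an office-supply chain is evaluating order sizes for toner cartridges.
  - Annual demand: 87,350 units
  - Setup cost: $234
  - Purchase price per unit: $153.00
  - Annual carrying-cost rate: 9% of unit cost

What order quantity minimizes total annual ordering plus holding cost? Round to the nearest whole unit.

H = i·C = 0.09 × $153 = $13.7700 per unit-year
Q* = √(2·D·S / H) = √(2·87,350·234 / 13.77) = √2,968,758.2 ≈ 1,723.01

1,723 units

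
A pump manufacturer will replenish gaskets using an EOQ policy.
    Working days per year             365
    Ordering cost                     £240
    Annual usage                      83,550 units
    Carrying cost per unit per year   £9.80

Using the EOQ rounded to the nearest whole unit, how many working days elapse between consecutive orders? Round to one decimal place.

8.8 days

Optimal lot size Q* = (2 × 83,550 × £240 / £9.8)^½ ≈ 2,022.93 → Q = 2,023 units
Cycle time = (working days × Q)/D = (365 × 2,023) / 83,550 = 8.838 days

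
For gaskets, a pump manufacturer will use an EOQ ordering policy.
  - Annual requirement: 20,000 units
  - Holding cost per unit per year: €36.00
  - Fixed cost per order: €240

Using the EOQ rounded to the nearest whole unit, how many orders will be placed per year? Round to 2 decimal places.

38.76 orders per year

2DS/H = 2·20,000·240/36 = 266,666.67
EOQ = √266,666.67 ≈ 516.40 → Q = 516
Orders per year = D/Q = 20,000 / 516 = 38.760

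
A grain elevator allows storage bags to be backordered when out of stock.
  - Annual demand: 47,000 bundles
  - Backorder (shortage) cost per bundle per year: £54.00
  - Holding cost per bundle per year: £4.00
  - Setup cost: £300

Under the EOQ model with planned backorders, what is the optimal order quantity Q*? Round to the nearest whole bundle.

Q* = √(2DS/H) · √((H + b)/b)
   = √(2 × 47,000 × 300 / 4) · √((4 + 54) / 54)
   = 2,655.184 × 1.0364 ≈ 2,751.77

2,752 bundles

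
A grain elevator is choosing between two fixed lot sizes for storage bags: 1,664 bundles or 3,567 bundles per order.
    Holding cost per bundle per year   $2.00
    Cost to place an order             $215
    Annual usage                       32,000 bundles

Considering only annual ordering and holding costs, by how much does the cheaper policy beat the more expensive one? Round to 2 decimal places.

For each Q, cost = (D/Q)·S + (Q/2)·H.
TC(1,664) = (32,000/1,664)×215 + (1,664/2)×2 = $5,798.62
TC(3,567) = (32,000/3,567)×215 + (3,567/2)×2 = $5,495.79
Lots of 3,567 are cheaper by $302.82.

$302.82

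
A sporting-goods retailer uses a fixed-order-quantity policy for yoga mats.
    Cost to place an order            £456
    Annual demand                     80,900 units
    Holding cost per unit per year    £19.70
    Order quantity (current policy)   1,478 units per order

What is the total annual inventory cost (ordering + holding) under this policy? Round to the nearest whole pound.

Ordering: D/Q × S = 80,900/1,478 × £456 = £24,959.68
Holding:  Q/2 × H = 1,478/2 × £19.7 = £14,558.30
Total = £24,959.68 + £14,558.30 = £39,517.98

£39,518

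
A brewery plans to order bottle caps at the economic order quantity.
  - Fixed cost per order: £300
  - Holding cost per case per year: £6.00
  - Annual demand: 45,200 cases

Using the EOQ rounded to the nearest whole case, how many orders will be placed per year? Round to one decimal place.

21.3 orders per year

EOQ = √(2DS/H) = √(2 × 45,200 × 300 / 6)
    = √(4,520,000.00) ≈ 2,126.03 → Q = 2,126
Orders per year = D/Q = 45,200 / 2,126 = 21.261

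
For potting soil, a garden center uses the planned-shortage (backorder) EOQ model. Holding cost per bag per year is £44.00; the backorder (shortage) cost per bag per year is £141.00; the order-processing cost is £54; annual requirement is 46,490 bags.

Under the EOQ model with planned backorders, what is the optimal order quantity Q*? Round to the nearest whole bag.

Q* = √(2DS/H) · √((H + b)/b)
   = √(2 × 46,490 × 54 / 44) · √((44 + 141) / 141)
   = 337.804 × 1.1455 ≈ 386.94

387 bags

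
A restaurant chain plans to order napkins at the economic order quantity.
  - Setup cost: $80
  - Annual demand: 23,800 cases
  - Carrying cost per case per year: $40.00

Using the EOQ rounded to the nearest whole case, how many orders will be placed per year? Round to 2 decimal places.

Optimal lot size Q* = (2 × 23,800 × $80 / $40)^½ ≈ 308.54 → Q = 309
Orders per year = D/Q = 23,800 / 309 = 77.023

77.02 orders per year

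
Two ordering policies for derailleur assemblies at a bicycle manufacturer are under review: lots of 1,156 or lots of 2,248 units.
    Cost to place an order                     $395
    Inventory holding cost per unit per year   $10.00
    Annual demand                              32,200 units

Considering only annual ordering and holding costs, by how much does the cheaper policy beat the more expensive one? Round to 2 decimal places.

TC(Q) = (D/Q)S + (Q/2)H
TC(1,156) = (32,200/1,156)×395 + (1,156/2)×10 = $16,782.60
TC(2,248) = (32,200/2,248)×395 + (2,248/2)×10 = $16,897.92
Lots of 1,156 are cheaper by $115.32.

$115.32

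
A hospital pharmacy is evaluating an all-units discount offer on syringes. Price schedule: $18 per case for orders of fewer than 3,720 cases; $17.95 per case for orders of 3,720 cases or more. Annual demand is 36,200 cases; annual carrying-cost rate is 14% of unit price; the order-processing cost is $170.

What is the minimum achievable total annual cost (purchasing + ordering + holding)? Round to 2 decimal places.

$656,118.48

H₁ = 14%×$18 = $2.5200;  H₂ = 14%×$17.95 = $2.5130
EOQ₁ = √(2×36,200×170/2.5200) = 2,210.01  (< 3,720, feasible at tier 1)
EOQ₂ = √(2×36,200×170/2.5130) = 2,213.08  (< 3,720 → use Q = 3,720 at tier-2 price)
TC(tier 1 (EOQ₁), Q≈2,210.0) = $657,169.22
TC(tier 2, Q≈3,720.0) = $656,118.48
Minimum at tier 2: $656,118.48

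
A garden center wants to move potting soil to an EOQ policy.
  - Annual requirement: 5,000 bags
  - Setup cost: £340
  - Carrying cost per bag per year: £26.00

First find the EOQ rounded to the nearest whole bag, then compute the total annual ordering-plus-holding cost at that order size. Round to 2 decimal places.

Q* = √(2·D·S / H) = √(2·5,000·340 / 26) = √130,769.2 ≈ 361.62 → Q = 362 bags
Ordering: D/Q × S = 5,000/362 × £340 = £4,696.13
Holding:  Q/2 × H = 362/2 × £26 = £4,706.00
Total = £4,696.13 + £4,706.00 = £9,402.13

£9,402.13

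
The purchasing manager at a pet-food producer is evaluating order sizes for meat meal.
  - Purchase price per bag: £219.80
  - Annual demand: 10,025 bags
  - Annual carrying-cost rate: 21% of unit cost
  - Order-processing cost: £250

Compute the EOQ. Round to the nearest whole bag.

330 bags

Holding cost per bag per year: H = 21% × £219.8 = £46.1580
EOQ = √(2DS/H) = √(2 × 10,025 × 250 / 46.158)
    = √(108,594.39) ≈ 329.54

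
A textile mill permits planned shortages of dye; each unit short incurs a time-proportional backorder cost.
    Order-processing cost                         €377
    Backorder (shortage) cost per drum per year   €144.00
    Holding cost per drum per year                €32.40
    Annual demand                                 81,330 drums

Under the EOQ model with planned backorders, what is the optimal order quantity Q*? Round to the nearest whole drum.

1,523 drums

Basic EOQ = √(2·81,330·377/32.4) = 1,375.747
Backorder adjustment √((H+b)/b) = √((32.4+144)/144) = 1.1068
Q* = 1,375.747 × 1.1068 ≈ 1,522.67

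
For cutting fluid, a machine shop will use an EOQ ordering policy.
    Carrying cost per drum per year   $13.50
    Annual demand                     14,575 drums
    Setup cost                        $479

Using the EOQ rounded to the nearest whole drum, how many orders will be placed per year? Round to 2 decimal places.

14.33 orders per year

Optimal lot size Q* = (2 × 14,575 × $479 / $13.5)^½ ≈ 1,017.00 → Q = 1,017
N = D/Q = 14,575/1,017 ≈ 14.331 orders/yr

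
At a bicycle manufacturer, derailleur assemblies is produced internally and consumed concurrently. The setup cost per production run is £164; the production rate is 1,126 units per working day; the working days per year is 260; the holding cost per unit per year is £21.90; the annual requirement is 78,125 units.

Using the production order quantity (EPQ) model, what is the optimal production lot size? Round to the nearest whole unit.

Daily demand d = 78,125/260 = 300.481; p = 1126; 1 − d/p = 0.73314
EPQ = √(2DS / (H(1 − d/p)))
    = √(2 × 78,125 × 164 / (21.9 × 0.73314)) ≈ 1,263.33

1,263 units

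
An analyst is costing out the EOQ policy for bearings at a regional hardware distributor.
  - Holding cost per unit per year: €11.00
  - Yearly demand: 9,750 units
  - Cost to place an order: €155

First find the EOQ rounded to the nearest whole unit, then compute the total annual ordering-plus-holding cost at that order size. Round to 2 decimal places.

Q* = √(2·D·S / H) = √(2·9,750·155 / 11) = √274,772.7 ≈ 524.19 → Q = 524 units
Ordering: D/Q × S = 9,750/524 × €155 = €2,884.06
Holding:  Q/2 × H = 524/2 × €11 = €2,882.00
Total = €2,884.06 + €2,882.00 = €5,766.06

€5,766.06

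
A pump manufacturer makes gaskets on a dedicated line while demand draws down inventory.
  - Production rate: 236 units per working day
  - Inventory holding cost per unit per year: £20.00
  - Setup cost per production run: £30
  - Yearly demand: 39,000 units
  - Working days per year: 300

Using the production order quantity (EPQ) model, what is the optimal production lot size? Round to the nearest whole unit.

d = 39,000/300 = 130.0000 units/day;  effective holding cost H(1 − d/p) = 20·(1 − 130.0000/236) = 8.98305
Q* = √(2DS / H_eff) = √(2·39,000·30 / 8.98305) ≈ 510.38

510 units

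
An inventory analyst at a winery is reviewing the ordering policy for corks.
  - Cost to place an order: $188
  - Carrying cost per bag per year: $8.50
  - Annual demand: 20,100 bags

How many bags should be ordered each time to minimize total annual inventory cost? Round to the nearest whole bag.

Optimal lot size Q* = (2 × 20,100 × $188 / $8.5)^½ ≈ 942.94

943 bags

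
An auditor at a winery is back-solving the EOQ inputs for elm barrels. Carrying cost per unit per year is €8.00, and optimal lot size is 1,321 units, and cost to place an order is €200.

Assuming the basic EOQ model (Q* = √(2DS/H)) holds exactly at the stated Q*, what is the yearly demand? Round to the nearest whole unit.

Since Q* = (2DS/H)^½, squaring gives Q*²·H = 2DS.
D = Q²H / (2S) = 1,321² × 8 / (2 × 200) = 34,900.82

34,901 units per year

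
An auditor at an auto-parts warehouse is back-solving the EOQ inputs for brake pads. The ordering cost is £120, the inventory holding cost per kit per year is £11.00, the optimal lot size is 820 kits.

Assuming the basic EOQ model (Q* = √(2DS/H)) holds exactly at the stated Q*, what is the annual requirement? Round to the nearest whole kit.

EOQ relation: Q² = 2DS/H, so rearrange for the unknown.
D = Q²H / (2S) = 820² × 11 / (2 × 120) = 30,818.33

30,818 kits per year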